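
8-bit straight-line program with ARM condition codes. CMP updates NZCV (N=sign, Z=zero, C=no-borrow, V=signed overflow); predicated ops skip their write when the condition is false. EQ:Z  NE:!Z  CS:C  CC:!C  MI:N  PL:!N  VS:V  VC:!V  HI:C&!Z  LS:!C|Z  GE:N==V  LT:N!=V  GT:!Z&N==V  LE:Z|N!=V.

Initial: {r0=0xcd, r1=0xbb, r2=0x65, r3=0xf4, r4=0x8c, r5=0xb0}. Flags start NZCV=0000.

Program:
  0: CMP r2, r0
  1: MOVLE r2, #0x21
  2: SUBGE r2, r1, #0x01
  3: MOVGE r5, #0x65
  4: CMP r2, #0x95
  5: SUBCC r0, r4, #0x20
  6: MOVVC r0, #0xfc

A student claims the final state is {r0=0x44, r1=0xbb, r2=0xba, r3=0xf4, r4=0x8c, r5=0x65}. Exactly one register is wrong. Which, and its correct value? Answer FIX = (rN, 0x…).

0: ✓ CMP  NZCV=1001
1: · MOVLE
2: ✓ SUBGE  r2←0xba
3: ✓ MOVGE  r5←0x65
4: ✓ CMP  NZCV=0010
5: · SUBCC
6: ✓ MOVVC  r0←0xfc

FIX = (r0, 0xfc)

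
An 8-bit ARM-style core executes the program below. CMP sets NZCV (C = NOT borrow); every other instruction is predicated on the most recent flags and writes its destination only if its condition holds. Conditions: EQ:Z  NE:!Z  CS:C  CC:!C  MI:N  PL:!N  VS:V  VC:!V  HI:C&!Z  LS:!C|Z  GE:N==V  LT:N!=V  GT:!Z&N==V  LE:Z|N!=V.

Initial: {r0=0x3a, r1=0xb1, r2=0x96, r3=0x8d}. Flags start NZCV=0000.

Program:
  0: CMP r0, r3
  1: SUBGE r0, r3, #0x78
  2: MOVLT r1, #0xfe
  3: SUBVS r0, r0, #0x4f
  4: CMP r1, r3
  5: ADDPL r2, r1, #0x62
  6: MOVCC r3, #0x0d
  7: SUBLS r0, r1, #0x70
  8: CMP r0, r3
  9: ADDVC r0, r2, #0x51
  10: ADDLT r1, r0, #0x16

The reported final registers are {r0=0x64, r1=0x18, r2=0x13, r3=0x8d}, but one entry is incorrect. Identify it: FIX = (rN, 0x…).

0: ✓ CMP  NZCV=1001
1: ✓ SUBGE  r0←0x15
2: · MOVLT
3: ✓ SUBVS  r0←0xc6
4: ✓ CMP  NZCV=0010
5: ✓ ADDPL  r2←0x13
6: · MOVCC
7: · SUBLS
8: ✓ CMP  NZCV=0010
9: ✓ ADDVC  r0←0x64
10: · ADDLT

FIX = (r1, 0xb1)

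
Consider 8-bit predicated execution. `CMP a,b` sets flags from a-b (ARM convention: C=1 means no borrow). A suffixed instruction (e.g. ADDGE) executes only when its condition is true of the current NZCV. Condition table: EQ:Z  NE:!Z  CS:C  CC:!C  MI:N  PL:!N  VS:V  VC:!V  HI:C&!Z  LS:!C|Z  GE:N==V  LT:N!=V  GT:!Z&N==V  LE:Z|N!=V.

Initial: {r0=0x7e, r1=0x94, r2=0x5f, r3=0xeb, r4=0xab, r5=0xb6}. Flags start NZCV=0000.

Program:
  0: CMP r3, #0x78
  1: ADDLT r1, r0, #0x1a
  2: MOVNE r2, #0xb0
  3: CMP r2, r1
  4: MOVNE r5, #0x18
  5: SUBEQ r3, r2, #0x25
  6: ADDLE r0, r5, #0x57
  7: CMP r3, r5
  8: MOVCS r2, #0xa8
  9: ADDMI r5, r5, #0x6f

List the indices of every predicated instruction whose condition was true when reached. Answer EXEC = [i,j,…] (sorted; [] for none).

0: ✓ CMP  NZCV=0011
1: ✓ ADDLT  r1←0x98
2: ✓ MOVNE  r2←0xb0
3: ✓ CMP  NZCV=0010
4: ✓ MOVNE  r5←0x18
5: · SUBEQ
6: · ADDLE
7: ✓ CMP  NZCV=1010
8: ✓ MOVCS  r2←0xa8
9: ✓ ADDMI  r5←0x87

EXEC = [1,2,4,8,9]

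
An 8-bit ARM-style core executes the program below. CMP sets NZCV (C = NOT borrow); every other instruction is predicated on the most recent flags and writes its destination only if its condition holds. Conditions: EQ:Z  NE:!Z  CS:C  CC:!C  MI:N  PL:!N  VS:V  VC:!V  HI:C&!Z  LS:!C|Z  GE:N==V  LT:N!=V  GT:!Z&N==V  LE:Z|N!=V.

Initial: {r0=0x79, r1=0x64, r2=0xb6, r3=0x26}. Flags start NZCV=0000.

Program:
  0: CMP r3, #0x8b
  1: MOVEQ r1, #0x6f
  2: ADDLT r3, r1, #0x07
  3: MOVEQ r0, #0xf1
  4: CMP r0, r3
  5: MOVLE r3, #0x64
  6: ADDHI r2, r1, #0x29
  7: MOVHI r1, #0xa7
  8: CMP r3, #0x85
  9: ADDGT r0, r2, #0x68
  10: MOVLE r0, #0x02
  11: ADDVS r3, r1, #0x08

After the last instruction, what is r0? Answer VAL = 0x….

0: ✓ CMP  NZCV=1001
1: · MOVEQ
2: · ADDLT
3: · MOVEQ
4: ✓ CMP  NZCV=0010
5: · MOVLE
6: ✓ ADDHI  r2←0x8d
7: ✓ MOVHI  r1←0xa7
8: ✓ CMP  NZCV=1001
9: ✓ ADDGT  r0←0xf5
10: · MOVLE
11: ✓ ADDVS  r3←0xaf

VAL = 0xf5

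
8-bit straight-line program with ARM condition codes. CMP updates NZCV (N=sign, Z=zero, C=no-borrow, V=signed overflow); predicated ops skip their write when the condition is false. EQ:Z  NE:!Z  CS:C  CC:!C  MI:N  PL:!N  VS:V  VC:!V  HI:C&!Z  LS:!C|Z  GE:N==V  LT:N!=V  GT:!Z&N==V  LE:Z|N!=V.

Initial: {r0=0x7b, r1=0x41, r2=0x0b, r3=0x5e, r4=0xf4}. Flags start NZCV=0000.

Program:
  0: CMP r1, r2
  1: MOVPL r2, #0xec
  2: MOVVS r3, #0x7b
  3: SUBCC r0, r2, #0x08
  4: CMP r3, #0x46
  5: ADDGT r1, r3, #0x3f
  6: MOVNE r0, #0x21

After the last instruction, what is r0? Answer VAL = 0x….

VAL = 0x21

[0] flags=0010 → (cmp)
[1] flags=0010 PL?T → r2=0xec
[2] flags=0010 VS?F → skip
[3] flags=0010 CC?F → skip
[4] flags=0010 → (cmp)
[5] flags=0010 GT?T → r1=0x9d
[6] flags=0010 NE?T → r0=0x21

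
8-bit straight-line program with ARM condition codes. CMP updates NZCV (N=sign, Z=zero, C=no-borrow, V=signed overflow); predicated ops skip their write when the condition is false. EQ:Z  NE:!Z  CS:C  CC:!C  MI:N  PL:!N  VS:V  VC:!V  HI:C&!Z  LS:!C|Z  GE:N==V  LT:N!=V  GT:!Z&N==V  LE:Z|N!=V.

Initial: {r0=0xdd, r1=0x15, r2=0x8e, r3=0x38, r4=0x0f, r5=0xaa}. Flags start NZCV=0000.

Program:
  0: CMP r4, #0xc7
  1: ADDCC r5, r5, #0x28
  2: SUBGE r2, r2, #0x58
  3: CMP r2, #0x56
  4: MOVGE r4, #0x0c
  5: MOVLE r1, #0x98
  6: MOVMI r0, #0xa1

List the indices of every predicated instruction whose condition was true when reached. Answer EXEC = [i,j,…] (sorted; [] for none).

EXEC = [1,2,5,6]

0: ✓ CMP  NZCV=0000
1: ✓ ADDCC  r5←0xd2
2: ✓ SUBGE  r2←0x36
3: ✓ CMP  NZCV=1000
4: · MOVGE
5: ✓ MOVLE  r1←0x98
6: ✓ MOVMI  r0←0xa1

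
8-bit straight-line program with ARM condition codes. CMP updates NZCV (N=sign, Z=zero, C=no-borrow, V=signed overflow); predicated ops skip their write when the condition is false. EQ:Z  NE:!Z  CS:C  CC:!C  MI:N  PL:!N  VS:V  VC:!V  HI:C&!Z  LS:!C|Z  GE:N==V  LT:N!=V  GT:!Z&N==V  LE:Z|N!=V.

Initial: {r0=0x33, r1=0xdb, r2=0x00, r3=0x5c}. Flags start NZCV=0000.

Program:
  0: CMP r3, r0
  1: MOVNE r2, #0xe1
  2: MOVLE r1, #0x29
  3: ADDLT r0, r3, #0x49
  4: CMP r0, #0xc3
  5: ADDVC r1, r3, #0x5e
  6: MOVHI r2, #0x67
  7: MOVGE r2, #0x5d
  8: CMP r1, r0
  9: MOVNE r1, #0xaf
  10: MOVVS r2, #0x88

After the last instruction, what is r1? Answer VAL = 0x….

0: ✓ CMP  NZCV=0010
1: ✓ MOVNE  r2←0xe1
2: · MOVLE
3: · ADDLT
4: ✓ CMP  NZCV=0000
5: ✓ ADDVC  r1←0xba
6: · MOVHI
7: ✓ MOVGE  r2←0x5d
8: ✓ CMP  NZCV=1010
9: ✓ MOVNE  r1←0xaf
10: · MOVVS

VAL = 0xaf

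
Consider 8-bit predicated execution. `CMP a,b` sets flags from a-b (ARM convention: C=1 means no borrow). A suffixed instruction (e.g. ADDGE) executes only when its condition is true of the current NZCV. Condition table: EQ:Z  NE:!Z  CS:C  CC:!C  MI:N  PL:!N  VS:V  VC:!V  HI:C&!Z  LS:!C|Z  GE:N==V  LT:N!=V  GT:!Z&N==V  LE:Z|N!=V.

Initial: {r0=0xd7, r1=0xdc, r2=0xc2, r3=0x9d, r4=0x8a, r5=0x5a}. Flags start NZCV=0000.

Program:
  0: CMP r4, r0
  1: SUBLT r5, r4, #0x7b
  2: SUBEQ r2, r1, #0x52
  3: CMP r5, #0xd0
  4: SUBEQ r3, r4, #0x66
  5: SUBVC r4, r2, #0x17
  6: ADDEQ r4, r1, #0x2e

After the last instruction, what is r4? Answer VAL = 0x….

VAL = 0xab

[0] flags=1000 → (cmp)
[1] flags=1000 LT?T → r5=0x0f
[2] flags=1000 EQ?F → skip
[3] flags=0000 → (cmp)
[4] flags=0000 EQ?F → skip
[5] flags=0000 VC?T → r4=0xab
[6] flags=0000 EQ?F → skip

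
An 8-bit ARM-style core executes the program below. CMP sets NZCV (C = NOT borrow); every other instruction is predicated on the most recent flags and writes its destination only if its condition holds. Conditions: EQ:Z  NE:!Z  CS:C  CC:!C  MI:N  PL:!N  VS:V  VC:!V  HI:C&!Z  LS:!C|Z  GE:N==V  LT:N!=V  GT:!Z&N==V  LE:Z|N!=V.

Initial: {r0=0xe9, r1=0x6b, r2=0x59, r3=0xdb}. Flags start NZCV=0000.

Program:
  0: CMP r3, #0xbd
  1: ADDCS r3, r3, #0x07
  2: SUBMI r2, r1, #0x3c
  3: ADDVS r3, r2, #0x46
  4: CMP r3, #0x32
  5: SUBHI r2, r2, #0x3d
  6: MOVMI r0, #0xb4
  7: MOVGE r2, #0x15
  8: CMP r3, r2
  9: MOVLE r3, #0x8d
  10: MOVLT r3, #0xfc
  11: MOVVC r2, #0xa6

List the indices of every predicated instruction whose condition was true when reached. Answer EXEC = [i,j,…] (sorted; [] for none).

[0] flags=0010 → (cmp)
[1] flags=0010 CS?T → r3=0xe2
[2] flags=0010 MI?F → skip
[3] flags=0010 VS?F → skip
[4] flags=1010 → (cmp)
[5] flags=1010 HI?T → r2=0x1c
[6] flags=1010 MI?T → r0=0xb4
[7] flags=1010 GE?F → skip
[8] flags=1010 → (cmp)
[9] flags=1010 LE?T → r3=0x8d
[10] flags=1010 LT?T → r3=0xfc
[11] flags=1010 VC?T → r2=0xa6

EXEC = [1,5,6,9,10,11]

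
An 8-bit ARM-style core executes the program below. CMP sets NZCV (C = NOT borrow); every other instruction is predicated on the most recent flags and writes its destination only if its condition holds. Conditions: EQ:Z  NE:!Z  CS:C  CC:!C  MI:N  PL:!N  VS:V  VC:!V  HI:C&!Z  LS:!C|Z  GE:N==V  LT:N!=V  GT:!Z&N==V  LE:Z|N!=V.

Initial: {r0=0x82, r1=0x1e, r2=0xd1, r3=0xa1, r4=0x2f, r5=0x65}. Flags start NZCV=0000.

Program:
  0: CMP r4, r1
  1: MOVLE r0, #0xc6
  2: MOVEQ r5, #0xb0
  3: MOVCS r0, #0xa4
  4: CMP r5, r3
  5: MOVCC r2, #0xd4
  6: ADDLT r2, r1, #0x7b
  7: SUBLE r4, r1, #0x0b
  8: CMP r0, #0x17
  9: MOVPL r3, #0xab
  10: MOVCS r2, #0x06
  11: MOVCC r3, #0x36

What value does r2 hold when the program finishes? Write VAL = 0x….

VAL = 0x06

0: ✓ CMP  NZCV=0010
1: · MOVLE
2: · MOVEQ
3: ✓ MOVCS  r0←0xa4
4: ✓ CMP  NZCV=1001
5: ✓ MOVCC  r2←0xd4
6: · ADDLT
7: · SUBLE
8: ✓ CMP  NZCV=1010
9: · MOVPL
10: ✓ MOVCS  r2←0x06
11: · MOVCC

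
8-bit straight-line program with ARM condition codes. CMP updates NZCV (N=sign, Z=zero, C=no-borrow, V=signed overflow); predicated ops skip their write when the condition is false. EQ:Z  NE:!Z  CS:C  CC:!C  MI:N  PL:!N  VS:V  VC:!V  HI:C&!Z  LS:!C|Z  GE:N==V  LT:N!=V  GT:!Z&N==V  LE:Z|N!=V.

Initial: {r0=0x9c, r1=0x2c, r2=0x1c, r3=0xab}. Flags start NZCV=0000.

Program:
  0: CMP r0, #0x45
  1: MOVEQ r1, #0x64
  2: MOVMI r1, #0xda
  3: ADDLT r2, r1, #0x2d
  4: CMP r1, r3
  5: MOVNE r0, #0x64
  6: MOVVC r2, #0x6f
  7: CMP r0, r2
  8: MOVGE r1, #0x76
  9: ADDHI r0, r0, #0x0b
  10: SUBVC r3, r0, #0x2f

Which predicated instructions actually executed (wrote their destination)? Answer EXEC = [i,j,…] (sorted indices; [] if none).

EXEC = [3,5,8,9,10]

0: ✓ CMP  NZCV=0011
1: · MOVEQ
2: · MOVMI
3: ✓ ADDLT  r2←0x59
4: ✓ CMP  NZCV=1001
5: ✓ MOVNE  r0←0x64
6: · MOVVC
7: ✓ CMP  NZCV=0010
8: ✓ MOVGE  r1←0x76
9: ✓ ADDHI  r0←0x6f
10: ✓ SUBVC  r3←0x40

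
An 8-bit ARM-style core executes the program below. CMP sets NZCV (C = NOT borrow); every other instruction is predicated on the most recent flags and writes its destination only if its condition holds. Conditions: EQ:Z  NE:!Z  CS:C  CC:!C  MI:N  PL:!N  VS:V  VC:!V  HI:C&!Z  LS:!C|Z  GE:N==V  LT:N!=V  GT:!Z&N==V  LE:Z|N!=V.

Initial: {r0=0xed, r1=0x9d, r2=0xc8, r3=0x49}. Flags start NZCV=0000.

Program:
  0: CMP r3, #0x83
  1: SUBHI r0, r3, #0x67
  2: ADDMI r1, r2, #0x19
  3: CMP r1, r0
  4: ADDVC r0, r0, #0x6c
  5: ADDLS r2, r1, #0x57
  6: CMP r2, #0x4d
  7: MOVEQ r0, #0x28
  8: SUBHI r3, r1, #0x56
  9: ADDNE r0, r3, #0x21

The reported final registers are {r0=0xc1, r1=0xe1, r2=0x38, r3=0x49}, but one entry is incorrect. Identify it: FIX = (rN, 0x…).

0: ✓ CMP  NZCV=1001
1: · SUBHI
2: ✓ ADDMI  r1←0xe1
3: ✓ CMP  NZCV=1000
4: ✓ ADDVC  r0←0x59
5: ✓ ADDLS  r2←0x38
6: ✓ CMP  NZCV=1000
7: · MOVEQ
8: · SUBHI
9: ✓ ADDNE  r0←0x6a

FIX = (r0, 0x6a)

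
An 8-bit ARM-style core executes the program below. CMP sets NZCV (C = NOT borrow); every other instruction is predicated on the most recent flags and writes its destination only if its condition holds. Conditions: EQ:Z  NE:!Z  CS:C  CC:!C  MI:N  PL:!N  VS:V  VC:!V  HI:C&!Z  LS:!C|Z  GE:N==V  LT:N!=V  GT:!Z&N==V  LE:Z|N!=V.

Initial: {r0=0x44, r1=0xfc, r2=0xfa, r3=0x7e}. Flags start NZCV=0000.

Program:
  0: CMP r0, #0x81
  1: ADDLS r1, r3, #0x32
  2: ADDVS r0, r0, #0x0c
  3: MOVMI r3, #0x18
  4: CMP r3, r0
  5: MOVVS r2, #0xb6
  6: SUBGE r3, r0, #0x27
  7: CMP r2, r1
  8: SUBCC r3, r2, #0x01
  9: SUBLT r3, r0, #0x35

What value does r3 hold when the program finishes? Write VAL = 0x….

VAL = 0x18

0: ✓ CMP  NZCV=1001
1: ✓ ADDLS  r1←0xb0
2: ✓ ADDVS  r0←0x50
3: ✓ MOVMI  r3←0x18
4: ✓ CMP  NZCV=1000
5: · MOVVS
6: · SUBGE
7: ✓ CMP  NZCV=0010
8: · SUBCC
9: · SUBLT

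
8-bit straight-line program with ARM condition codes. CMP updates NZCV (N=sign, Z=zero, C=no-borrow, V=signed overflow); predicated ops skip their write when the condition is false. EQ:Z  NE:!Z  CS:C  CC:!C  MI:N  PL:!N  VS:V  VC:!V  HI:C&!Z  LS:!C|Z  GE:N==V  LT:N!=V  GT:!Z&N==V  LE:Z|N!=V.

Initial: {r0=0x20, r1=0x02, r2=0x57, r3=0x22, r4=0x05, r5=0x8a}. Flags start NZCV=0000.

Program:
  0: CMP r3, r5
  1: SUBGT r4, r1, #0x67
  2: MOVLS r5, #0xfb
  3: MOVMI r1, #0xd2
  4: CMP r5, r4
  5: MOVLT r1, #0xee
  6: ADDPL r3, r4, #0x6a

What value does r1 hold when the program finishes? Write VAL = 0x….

[0] flags=1001 → (cmp)
[1] flags=1001 GT?T → r4=0x9b
[2] flags=1001 LS?T → r5=0xfb
[3] flags=1001 MI?T → r1=0xd2
[4] flags=0010 → (cmp)
[5] flags=0010 LT?F → skip
[6] flags=0010 PL?T → r3=0x05

VAL = 0xd2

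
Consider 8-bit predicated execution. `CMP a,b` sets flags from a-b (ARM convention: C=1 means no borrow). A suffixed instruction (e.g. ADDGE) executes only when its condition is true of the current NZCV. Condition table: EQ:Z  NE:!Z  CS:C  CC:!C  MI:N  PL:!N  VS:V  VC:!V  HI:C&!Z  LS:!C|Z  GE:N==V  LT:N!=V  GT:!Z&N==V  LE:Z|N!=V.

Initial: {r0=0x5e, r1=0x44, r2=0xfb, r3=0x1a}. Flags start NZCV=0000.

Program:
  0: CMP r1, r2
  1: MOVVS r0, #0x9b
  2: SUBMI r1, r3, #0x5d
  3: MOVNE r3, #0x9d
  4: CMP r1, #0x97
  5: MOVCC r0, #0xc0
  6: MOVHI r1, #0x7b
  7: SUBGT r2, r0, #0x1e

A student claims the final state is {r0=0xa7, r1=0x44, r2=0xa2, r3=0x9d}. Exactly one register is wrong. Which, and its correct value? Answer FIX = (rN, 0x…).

[0] flags=0000 → (cmp)
[1] flags=0000 VS?F → skip
[2] flags=0000 MI?F → skip
[3] flags=0000 NE?T → r3=0x9d
[4] flags=1001 → (cmp)
[5] flags=1001 CC?T → r0=0xc0
[6] flags=1001 HI?F → skip
[7] flags=1001 GT?T → r2=0xa2

FIX = (r0, 0xc0)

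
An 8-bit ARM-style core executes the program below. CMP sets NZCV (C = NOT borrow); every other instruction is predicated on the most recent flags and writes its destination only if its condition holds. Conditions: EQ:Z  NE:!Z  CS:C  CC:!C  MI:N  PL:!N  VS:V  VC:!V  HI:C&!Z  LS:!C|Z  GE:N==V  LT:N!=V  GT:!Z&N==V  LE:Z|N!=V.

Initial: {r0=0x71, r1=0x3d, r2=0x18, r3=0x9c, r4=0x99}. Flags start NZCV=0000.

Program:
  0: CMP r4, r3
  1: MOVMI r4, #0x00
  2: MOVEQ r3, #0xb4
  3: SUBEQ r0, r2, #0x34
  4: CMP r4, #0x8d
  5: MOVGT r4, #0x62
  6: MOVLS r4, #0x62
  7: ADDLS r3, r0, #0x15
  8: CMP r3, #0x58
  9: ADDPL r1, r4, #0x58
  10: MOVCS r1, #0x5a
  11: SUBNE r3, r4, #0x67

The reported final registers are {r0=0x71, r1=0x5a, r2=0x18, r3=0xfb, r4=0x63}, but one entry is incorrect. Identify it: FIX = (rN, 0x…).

FIX = (r4, 0x62)

[0] flags=1000 → (cmp)
[1] flags=1000 MI?T → r4=0x00
[2] flags=1000 EQ?F → skip
[3] flags=1000 EQ?F → skip
[4] flags=0000 → (cmp)
[5] flags=0000 GT?T → r4=0x62
[6] flags=0000 LS?T → r4=0x62
[7] flags=0000 LS?T → r3=0x86
[8] flags=0011 → (cmp)
[9] flags=0011 PL?T → r1=0xba
[10] flags=0011 CS?T → r1=0x5a
[11] flags=0011 NE?T → r3=0xfb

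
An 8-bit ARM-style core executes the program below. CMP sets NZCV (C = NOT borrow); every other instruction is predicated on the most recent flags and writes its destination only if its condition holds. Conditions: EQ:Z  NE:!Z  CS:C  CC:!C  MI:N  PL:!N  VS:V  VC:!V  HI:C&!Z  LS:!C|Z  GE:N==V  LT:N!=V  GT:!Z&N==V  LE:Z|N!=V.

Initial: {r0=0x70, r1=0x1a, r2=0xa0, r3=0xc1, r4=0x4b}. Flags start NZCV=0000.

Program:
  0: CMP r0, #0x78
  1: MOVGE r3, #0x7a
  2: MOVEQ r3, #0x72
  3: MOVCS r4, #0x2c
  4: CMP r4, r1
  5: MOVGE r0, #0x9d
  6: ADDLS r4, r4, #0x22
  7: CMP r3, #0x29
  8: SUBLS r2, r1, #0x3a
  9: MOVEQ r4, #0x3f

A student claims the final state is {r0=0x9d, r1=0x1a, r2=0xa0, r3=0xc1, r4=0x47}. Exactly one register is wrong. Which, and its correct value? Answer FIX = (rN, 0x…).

[0] flags=1000 → (cmp)
[1] flags=1000 GE?F → skip
[2] flags=1000 EQ?F → skip
[3] flags=1000 CS?F → skip
[4] flags=0010 → (cmp)
[5] flags=0010 GE?T → r0=0x9d
[6] flags=0010 LS?F → skip
[7] flags=1010 → (cmp)
[8] flags=1010 LS?F → skip
[9] flags=1010 EQ?F → skip

FIX = (r4, 0x4b)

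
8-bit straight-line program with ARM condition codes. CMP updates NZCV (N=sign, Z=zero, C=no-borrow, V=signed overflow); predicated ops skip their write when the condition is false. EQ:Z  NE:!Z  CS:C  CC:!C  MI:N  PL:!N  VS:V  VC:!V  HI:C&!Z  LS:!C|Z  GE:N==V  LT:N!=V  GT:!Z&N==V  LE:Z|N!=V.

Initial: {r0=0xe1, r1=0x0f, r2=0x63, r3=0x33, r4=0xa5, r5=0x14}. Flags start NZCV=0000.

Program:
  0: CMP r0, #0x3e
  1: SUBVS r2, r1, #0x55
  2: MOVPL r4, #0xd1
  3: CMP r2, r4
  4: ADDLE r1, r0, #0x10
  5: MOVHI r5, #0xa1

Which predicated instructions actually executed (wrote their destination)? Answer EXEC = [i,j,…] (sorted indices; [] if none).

[0] flags=1010 → (cmp)
[1] flags=1010 VS?F → skip
[2] flags=1010 PL?F → skip
[3] flags=1001 → (cmp)
[4] flags=1001 LE?F → skip
[5] flags=1001 HI?F → skip

EXEC = []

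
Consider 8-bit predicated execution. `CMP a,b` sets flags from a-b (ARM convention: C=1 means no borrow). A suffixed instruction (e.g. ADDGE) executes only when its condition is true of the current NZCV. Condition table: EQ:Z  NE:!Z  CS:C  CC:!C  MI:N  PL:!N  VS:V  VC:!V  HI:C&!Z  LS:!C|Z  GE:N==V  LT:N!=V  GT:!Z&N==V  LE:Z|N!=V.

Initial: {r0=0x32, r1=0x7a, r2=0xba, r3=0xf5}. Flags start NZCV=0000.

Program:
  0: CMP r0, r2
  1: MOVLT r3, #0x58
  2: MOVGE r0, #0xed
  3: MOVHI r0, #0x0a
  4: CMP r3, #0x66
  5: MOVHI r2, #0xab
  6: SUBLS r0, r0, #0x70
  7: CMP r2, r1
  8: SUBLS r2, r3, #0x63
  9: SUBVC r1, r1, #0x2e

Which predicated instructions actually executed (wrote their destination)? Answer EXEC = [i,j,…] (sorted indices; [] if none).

[0] flags=0000 → (cmp)
[1] flags=0000 LT?F → skip
[2] flags=0000 GE?T → r0=0xed
[3] flags=0000 HI?F → skip
[4] flags=1010 → (cmp)
[5] flags=1010 HI?T → r2=0xab
[6] flags=1010 LS?F → skip
[7] flags=0011 → (cmp)
[8] flags=0011 LS?F → skip
[9] flags=0011 VC?F → skip

EXEC = [2,5]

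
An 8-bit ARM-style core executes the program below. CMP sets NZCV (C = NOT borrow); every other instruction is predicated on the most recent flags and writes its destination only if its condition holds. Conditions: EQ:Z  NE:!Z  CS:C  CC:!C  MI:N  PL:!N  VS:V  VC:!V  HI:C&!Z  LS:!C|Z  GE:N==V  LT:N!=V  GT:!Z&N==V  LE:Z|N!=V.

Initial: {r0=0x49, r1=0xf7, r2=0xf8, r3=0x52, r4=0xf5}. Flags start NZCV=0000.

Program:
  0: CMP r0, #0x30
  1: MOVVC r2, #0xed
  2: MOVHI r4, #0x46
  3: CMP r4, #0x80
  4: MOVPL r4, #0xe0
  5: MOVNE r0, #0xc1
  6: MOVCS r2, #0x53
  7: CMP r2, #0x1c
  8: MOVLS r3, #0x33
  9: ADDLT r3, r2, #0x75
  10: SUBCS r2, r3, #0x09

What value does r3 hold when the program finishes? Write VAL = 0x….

0: ✓ CMP  NZCV=0010
1: ✓ MOVVC  r2←0xed
2: ✓ MOVHI  r4←0x46
3: ✓ CMP  NZCV=1001
4: · MOVPL
5: ✓ MOVNE  r0←0xc1
6: · MOVCS
7: ✓ CMP  NZCV=1010
8: · MOVLS
9: ✓ ADDLT  r3←0x62
10: ✓ SUBCS  r2←0x59

VAL = 0x62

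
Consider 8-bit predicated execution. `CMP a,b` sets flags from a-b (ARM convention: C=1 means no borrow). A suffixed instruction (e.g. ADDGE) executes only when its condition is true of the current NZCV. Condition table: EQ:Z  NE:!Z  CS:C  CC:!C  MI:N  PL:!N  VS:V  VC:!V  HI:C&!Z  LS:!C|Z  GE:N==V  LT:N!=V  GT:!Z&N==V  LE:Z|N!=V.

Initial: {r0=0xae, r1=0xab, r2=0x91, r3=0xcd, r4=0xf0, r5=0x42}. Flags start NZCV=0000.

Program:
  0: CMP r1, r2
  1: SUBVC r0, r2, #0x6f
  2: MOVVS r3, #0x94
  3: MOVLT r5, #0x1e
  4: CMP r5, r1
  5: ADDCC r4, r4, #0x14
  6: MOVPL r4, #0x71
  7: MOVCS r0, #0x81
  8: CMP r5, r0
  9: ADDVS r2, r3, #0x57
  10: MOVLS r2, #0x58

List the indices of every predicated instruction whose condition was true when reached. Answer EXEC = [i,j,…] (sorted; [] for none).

0: ✓ CMP  NZCV=0010
1: ✓ SUBVC  r0←0x22
2: · MOVVS
3: · MOVLT
4: ✓ CMP  NZCV=1001
5: ✓ ADDCC  r4←0x04
6: · MOVPL
7: · MOVCS
8: ✓ CMP  NZCV=0010
9: · ADDVS
10: · MOVLS

EXEC = [1,5]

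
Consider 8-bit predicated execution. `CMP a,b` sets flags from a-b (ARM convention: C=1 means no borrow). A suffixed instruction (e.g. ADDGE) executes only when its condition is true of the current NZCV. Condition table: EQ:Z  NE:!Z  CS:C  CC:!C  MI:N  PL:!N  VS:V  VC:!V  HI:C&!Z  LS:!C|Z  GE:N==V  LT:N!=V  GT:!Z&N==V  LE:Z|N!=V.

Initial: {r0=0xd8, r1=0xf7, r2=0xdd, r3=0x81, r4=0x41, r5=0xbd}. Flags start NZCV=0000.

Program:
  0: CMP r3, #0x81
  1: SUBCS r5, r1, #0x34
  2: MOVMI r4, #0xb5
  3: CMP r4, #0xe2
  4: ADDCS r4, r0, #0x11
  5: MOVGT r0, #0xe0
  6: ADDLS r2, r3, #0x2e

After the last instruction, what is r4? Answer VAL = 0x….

0: ✓ CMP  NZCV=0110
1: ✓ SUBCS  r5←0xc3
2: · MOVMI
3: ✓ CMP  NZCV=0000
4: · ADDCS
5: ✓ MOVGT  r0←0xe0
6: ✓ ADDLS  r2←0xaf

VAL = 0x41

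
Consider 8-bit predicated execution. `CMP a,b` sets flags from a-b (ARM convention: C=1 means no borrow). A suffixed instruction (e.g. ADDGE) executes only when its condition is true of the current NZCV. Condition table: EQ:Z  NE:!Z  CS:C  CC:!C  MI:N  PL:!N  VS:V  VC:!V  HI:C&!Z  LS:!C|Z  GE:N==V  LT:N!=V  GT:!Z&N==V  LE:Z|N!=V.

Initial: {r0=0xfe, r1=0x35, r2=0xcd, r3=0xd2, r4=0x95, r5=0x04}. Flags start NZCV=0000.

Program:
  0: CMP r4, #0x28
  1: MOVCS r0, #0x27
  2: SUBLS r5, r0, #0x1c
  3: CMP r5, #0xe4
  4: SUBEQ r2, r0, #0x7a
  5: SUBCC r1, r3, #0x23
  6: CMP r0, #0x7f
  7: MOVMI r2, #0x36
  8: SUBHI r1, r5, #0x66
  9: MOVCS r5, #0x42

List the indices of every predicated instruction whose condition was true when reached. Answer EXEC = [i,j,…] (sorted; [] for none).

EXEC = [1,5,7]

[0] flags=0011 → (cmp)
[1] flags=0011 CS?T → r0=0x27
[2] flags=0011 LS?F → skip
[3] flags=0000 → (cmp)
[4] flags=0000 EQ?F → skip
[5] flags=0000 CC?T → r1=0xaf
[6] flags=1000 → (cmp)
[7] flags=1000 MI?T → r2=0x36
[8] flags=1000 HI?F → skip
[9] flags=1000 CS?F → skip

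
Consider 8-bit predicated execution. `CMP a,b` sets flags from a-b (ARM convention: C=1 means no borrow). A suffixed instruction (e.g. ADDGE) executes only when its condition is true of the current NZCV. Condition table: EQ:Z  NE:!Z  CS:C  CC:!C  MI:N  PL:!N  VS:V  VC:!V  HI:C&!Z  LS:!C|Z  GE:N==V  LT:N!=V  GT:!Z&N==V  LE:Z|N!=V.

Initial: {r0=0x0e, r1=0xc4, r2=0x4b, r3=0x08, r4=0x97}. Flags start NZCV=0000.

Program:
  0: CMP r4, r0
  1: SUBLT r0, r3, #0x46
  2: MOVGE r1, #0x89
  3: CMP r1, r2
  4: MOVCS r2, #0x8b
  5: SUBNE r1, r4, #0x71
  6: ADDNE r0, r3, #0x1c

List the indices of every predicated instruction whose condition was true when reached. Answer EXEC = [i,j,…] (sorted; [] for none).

EXEC = [1,4,5,6]

0: ✓ CMP  NZCV=1010
1: ✓ SUBLT  r0←0xc2
2: · MOVGE
3: ✓ CMP  NZCV=0011
4: ✓ MOVCS  r2←0x8b
5: ✓ SUBNE  r1←0x26
6: ✓ ADDNE  r0←0x24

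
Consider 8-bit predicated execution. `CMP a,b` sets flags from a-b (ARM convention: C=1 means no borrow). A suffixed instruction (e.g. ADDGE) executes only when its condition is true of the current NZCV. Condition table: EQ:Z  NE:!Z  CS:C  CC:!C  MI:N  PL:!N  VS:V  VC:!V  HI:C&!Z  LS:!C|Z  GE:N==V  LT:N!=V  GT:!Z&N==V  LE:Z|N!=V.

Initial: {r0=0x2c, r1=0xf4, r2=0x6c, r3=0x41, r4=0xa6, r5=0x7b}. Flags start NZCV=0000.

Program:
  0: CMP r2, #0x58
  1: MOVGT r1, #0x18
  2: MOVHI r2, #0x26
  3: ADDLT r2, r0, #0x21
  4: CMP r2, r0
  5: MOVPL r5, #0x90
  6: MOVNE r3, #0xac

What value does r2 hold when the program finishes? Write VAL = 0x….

VAL = 0x26

[0] flags=0010 → (cmp)
[1] flags=0010 GT?T → r1=0x18
[2] flags=0010 HI?T → r2=0x26
[3] flags=0010 LT?F → skip
[4] flags=1000 → (cmp)
[5] flags=1000 PL?F → skip
[6] flags=1000 NE?T → r3=0xac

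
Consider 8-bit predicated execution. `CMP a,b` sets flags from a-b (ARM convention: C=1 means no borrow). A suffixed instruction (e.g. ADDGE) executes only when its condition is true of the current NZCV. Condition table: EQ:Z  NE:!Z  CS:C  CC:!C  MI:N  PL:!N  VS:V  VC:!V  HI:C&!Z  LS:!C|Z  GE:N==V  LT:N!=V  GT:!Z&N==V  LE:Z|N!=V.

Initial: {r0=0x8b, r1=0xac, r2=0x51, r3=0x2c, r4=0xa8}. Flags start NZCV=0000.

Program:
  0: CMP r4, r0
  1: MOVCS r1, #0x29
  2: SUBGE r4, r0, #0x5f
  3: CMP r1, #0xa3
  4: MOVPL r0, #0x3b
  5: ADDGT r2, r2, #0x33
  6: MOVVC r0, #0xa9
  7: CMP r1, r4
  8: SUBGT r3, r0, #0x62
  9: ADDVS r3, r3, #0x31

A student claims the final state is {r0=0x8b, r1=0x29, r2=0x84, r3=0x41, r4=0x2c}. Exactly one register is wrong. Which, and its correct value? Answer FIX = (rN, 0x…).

FIX = (r3, 0x2c)

[0] flags=0010 → (cmp)
[1] flags=0010 CS?T → r1=0x29
[2] flags=0010 GE?T → r4=0x2c
[3] flags=1001 → (cmp)
[4] flags=1001 PL?F → skip
[5] flags=1001 GT?T → r2=0x84
[6] flags=1001 VC?F → skip
[7] flags=1000 → (cmp)
[8] flags=1000 GT?F → skip
[9] flags=1000 VS?F → skip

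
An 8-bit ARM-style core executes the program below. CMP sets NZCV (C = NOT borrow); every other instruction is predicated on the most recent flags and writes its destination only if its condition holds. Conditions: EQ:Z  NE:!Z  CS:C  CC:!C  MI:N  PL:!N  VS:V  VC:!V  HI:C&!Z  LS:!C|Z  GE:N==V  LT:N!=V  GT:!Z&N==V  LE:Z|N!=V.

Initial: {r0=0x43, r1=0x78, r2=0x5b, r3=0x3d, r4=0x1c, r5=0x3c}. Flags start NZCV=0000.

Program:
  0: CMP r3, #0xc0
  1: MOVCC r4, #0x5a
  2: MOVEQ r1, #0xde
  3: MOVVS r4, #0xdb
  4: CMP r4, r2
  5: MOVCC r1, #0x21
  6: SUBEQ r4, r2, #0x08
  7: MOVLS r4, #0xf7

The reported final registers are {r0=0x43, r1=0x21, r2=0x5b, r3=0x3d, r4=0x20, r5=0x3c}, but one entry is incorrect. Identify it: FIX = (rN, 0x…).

FIX = (r4, 0xf7)

[0] flags=0000 → (cmp)
[1] flags=0000 CC?T → r4=0x5a
[2] flags=0000 EQ?F → skip
[3] flags=0000 VS?F → skip
[4] flags=1000 → (cmp)
[5] flags=1000 CC?T → r1=0x21
[6] flags=1000 EQ?F → skip
[7] flags=1000 LS?T → r4=0xf7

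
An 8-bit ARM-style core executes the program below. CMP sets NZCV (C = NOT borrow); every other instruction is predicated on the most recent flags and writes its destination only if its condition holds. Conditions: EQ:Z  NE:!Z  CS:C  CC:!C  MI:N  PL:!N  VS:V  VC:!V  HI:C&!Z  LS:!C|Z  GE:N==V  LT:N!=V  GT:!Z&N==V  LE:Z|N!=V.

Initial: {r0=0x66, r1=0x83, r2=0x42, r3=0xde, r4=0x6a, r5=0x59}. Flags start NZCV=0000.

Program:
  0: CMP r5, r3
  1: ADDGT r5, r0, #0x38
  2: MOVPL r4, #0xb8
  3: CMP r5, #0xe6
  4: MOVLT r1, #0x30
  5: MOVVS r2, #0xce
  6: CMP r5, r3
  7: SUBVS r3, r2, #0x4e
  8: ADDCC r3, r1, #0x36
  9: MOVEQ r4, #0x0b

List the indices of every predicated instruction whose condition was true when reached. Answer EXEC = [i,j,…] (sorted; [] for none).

EXEC = [1,2,4,8]

0: ✓ CMP  NZCV=0000
1: ✓ ADDGT  r5←0x9e
2: ✓ MOVPL  r4←0xb8
3: ✓ CMP  NZCV=1000
4: ✓ MOVLT  r1←0x30
5: · MOVVS
6: ✓ CMP  NZCV=1000
7: · SUBVS
8: ✓ ADDCC  r3←0x66
9: · MOVEQ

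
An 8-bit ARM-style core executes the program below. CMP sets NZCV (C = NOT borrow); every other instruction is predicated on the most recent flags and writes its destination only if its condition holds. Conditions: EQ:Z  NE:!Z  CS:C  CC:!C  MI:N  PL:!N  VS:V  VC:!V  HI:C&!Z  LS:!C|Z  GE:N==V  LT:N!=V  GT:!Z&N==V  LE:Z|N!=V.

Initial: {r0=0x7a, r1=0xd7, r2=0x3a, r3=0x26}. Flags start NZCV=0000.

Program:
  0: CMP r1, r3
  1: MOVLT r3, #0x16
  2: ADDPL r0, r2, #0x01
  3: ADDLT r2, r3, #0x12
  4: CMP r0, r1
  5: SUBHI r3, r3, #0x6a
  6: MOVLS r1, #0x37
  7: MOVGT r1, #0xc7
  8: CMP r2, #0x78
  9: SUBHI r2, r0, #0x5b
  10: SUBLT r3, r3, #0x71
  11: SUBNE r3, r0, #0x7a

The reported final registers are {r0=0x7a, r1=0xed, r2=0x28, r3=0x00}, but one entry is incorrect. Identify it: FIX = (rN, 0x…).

FIX = (r1, 0xc7)

[0] flags=1010 → (cmp)
[1] flags=1010 LT?T → r3=0x16
[2] flags=1010 PL?F → skip
[3] flags=1010 LT?T → r2=0x28
[4] flags=1001 → (cmp)
[5] flags=1001 HI?F → skip
[6] flags=1001 LS?T → r1=0x37
[7] flags=1001 GT?T → r1=0xc7
[8] flags=1000 → (cmp)
[9] flags=1000 HI?F → skip
[10] flags=1000 LT?T → r3=0xa5
[11] flags=1000 NE?T → r3=0x00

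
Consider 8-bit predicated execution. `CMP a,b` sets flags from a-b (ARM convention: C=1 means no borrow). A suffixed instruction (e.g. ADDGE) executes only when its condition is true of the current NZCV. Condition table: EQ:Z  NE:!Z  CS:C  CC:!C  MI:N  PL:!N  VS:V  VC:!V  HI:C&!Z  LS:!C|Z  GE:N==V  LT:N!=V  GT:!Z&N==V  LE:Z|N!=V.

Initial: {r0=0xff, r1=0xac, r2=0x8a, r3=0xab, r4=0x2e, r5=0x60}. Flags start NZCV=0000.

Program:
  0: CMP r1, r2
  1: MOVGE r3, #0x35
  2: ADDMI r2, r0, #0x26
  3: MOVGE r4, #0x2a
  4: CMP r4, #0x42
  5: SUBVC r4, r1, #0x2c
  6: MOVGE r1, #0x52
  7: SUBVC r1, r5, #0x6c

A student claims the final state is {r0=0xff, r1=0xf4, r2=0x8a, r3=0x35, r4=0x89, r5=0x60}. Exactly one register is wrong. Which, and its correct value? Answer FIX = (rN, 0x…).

FIX = (r4, 0x80)

[0] flags=0010 → (cmp)
[1] flags=0010 GE?T → r3=0x35
[2] flags=0010 MI?F → skip
[3] flags=0010 GE?T → r4=0x2a
[4] flags=1000 → (cmp)
[5] flags=1000 VC?T → r4=0x80
[6] flags=1000 GE?F → skip
[7] flags=1000 VC?T → r1=0xf4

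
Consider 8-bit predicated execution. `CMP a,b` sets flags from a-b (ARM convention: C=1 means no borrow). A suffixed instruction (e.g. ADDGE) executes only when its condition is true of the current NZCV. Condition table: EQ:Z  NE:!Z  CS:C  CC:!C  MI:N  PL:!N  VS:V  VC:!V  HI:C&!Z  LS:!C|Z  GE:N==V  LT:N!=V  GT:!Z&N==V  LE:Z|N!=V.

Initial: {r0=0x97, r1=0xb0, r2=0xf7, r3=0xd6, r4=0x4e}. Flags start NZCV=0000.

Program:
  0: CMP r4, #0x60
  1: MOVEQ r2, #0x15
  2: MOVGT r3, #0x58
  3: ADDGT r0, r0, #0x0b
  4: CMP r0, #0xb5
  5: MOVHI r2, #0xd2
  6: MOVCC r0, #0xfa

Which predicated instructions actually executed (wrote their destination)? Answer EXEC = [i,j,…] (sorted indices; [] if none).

EXEC = [6]

[0] flags=1000 → (cmp)
[1] flags=1000 EQ?F → skip
[2] flags=1000 GT?F → skip
[3] flags=1000 GT?F → skip
[4] flags=1000 → (cmp)
[5] flags=1000 HI?F → skip
[6] flags=1000 CC?T → r0=0xfa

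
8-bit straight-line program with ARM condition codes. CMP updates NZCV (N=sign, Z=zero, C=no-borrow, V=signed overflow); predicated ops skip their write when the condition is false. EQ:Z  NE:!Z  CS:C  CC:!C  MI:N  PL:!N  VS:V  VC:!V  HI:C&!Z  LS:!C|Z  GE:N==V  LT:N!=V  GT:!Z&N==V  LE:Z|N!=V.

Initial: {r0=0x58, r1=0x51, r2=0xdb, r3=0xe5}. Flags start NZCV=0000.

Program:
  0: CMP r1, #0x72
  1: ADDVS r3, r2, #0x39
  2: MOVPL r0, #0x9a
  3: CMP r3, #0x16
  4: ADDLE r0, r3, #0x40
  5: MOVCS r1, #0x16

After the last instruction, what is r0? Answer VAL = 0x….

VAL = 0x25

0: ✓ CMP  NZCV=1000
1: · ADDVS
2: · MOVPL
3: ✓ CMP  NZCV=1010
4: ✓ ADDLE  r0←0x25
5: ✓ MOVCS  r1←0x16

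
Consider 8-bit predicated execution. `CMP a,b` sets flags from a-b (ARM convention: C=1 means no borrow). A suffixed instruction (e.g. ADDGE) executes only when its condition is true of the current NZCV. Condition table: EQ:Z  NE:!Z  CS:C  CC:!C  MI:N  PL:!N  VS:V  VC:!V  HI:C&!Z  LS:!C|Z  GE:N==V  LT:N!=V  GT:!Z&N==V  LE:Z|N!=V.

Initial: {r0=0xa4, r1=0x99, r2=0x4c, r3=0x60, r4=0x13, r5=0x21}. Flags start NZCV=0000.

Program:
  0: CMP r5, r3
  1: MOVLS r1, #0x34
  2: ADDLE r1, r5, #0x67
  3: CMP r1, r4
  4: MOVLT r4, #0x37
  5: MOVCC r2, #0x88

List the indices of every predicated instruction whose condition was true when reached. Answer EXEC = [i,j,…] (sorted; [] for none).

[0] flags=1000 → (cmp)
[1] flags=1000 LS?T → r1=0x34
[2] flags=1000 LE?T → r1=0x88
[3] flags=0011 → (cmp)
[4] flags=0011 LT?T → r4=0x37
[5] flags=0011 CC?F → skip

EXEC = [1,2,4]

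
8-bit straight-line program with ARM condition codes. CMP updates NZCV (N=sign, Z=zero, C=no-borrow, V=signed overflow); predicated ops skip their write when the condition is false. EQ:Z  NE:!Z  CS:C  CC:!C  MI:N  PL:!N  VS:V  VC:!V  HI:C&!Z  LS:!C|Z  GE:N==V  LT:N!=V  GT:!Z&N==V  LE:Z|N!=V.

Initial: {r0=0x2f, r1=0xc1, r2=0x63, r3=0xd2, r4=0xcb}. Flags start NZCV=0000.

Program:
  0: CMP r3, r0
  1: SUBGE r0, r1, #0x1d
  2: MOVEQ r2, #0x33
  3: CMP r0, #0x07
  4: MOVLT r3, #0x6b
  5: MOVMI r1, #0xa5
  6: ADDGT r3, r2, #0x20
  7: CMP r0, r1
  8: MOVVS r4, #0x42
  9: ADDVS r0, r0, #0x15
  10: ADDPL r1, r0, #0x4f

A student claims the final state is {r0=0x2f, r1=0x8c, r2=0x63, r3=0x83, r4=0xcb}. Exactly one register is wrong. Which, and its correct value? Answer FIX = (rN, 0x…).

FIX = (r1, 0x7e)

0: ✓ CMP  NZCV=1010
1: · SUBGE
2: · MOVEQ
3: ✓ CMP  NZCV=0010
4: · MOVLT
5: · MOVMI
6: ✓ ADDGT  r3←0x83
7: ✓ CMP  NZCV=0000
8: · MOVVS
9: · ADDVS
10: ✓ ADDPL  r1←0x7e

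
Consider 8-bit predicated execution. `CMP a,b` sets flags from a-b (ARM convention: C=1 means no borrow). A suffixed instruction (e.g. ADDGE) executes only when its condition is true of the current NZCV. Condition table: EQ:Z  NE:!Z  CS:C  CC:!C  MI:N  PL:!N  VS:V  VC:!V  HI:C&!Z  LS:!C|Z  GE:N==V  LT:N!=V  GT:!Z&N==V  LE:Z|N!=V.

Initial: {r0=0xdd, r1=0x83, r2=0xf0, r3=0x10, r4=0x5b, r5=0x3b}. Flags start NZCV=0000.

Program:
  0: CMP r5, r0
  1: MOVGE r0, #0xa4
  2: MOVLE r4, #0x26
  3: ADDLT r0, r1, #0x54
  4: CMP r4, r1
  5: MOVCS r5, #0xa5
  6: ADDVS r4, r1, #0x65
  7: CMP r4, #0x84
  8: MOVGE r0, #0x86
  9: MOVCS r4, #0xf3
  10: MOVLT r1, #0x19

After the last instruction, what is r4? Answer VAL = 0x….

[0] flags=0000 → (cmp)
[1] flags=0000 GE?T → r0=0xa4
[2] flags=0000 LE?F → skip
[3] flags=0000 LT?F → skip
[4] flags=1001 → (cmp)
[5] flags=1001 CS?F → skip
[6] flags=1001 VS?T → r4=0xe8
[7] flags=0010 → (cmp)
[8] flags=0010 GE?T → r0=0x86
[9] flags=0010 CS?T → r4=0xf3
[10] flags=0010 LT?F → skip

VAL = 0xf3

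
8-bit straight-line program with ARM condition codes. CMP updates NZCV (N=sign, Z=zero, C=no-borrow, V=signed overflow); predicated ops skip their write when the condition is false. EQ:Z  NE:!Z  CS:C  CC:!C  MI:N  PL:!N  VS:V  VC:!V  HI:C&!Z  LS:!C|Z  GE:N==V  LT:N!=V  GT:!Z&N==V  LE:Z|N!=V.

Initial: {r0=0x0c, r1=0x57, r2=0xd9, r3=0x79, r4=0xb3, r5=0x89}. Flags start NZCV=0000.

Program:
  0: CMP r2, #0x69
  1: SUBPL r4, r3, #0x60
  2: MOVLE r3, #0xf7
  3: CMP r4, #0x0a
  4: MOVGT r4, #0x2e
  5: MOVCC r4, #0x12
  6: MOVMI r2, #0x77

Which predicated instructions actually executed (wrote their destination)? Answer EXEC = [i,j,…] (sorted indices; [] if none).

EXEC = [1,2,4]

0: ✓ CMP  NZCV=0011
1: ✓ SUBPL  r4←0x19
2: ✓ MOVLE  r3←0xf7
3: ✓ CMP  NZCV=0010
4: ✓ MOVGT  r4←0x2e
5: · MOVCC
6: · MOVMI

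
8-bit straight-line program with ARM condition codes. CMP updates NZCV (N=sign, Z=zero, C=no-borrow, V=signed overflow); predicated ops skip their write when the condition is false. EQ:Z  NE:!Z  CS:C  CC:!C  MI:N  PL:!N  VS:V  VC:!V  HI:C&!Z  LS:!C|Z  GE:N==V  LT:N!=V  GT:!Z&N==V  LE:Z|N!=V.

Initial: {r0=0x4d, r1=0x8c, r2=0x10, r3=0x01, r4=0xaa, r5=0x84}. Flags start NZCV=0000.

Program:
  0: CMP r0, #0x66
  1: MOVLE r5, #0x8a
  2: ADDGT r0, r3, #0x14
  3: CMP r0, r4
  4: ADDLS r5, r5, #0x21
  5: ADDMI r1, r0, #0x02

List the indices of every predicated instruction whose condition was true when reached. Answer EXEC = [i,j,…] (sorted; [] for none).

EXEC = [1,4,5]

0: ✓ CMP  NZCV=1000
1: ✓ MOVLE  r5←0x8a
2: · ADDGT
3: ✓ CMP  NZCV=1001
4: ✓ ADDLS  r5←0xab
5: ✓ ADDMI  r1←0x4f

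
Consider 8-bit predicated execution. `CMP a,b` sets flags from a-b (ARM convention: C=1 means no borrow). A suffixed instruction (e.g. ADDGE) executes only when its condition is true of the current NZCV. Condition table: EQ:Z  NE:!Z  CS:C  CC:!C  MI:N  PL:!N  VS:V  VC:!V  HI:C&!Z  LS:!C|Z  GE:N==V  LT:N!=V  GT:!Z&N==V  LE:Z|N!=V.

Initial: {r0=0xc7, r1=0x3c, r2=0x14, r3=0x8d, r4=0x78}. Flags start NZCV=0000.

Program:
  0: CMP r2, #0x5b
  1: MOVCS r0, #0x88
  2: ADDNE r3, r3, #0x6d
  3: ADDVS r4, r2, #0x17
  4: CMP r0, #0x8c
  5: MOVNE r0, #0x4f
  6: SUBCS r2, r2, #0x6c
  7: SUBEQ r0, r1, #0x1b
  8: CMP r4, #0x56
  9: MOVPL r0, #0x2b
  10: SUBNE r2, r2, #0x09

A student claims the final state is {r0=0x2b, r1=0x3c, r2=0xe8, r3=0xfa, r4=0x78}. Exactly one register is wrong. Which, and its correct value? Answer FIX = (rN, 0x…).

FIX = (r2, 0x9f)

[0] flags=1000 → (cmp)
[1] flags=1000 CS?F → skip
[2] flags=1000 NE?T → r3=0xfa
[3] flags=1000 VS?F → skip
[4] flags=0010 → (cmp)
[5] flags=0010 NE?T → r0=0x4f
[6] flags=0010 CS?T → r2=0xa8
[7] flags=0010 EQ?F → skip
[8] flags=0010 → (cmp)
[9] flags=0010 PL?T → r0=0x2b
[10] flags=0010 NE?T → r2=0x9f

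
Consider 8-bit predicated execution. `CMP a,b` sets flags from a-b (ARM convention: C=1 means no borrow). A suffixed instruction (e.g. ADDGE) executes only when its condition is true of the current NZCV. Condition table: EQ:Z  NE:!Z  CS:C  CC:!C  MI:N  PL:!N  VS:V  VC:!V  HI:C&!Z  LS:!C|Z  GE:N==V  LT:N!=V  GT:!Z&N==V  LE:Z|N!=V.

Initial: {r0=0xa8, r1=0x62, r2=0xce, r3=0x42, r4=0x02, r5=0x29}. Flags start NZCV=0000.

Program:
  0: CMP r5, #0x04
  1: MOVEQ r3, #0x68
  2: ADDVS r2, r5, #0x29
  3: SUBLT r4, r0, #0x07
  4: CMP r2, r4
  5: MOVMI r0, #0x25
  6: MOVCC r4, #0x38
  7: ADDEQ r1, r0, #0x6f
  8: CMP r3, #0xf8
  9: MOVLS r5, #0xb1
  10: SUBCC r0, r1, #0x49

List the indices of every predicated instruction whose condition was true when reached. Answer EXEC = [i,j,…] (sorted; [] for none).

EXEC = [5,9,10]

[0] flags=0010 → (cmp)
[1] flags=0010 EQ?F → skip
[2] flags=0010 VS?F → skip
[3] flags=0010 LT?F → skip
[4] flags=1010 → (cmp)
[5] flags=1010 MI?T → r0=0x25
[6] flags=1010 CC?F → skip
[7] flags=1010 EQ?F → skip
[8] flags=0000 → (cmp)
[9] flags=0000 LS?T → r5=0xb1
[10] flags=0000 CC?T → r0=0x19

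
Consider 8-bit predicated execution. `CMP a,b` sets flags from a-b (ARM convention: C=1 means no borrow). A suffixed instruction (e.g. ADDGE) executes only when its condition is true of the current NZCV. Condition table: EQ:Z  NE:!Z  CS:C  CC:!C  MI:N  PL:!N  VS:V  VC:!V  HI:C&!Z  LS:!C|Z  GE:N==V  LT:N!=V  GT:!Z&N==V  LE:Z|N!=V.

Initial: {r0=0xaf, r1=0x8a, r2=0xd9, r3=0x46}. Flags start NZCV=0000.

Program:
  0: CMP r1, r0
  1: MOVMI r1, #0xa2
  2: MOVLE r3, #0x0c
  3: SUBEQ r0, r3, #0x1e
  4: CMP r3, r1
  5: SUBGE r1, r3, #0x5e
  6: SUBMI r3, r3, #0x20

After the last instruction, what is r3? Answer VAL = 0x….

VAL = 0x0c

[0] flags=1000 → (cmp)
[1] flags=1000 MI?T → r1=0xa2
[2] flags=1000 LE?T → r3=0x0c
[3] flags=1000 EQ?F → skip
[4] flags=0000 → (cmp)
[5] flags=0000 GE?T → r1=0xae
[6] flags=0000 MI?F → skip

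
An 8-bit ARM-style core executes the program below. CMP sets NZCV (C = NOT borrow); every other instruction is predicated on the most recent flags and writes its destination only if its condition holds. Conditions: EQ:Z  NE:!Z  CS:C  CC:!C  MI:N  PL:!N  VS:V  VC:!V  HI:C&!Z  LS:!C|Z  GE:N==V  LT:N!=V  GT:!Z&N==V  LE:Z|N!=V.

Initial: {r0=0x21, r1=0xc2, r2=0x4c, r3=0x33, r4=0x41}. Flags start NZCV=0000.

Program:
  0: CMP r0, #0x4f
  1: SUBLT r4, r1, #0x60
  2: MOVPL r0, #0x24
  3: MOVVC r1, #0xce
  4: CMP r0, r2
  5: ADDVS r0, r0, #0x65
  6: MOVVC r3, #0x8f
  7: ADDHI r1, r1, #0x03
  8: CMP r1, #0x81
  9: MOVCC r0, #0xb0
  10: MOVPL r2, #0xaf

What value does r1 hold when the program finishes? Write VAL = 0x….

VAL = 0xce

0: ✓ CMP  NZCV=1000
1: ✓ SUBLT  r4←0x62
2: · MOVPL
3: ✓ MOVVC  r1←0xce
4: ✓ CMP  NZCV=1000
5: · ADDVS
6: ✓ MOVVC  r3←0x8f
7: · ADDHI
8: ✓ CMP  NZCV=0010
9: · MOVCC
10: ✓ MOVPL  r2←0xaf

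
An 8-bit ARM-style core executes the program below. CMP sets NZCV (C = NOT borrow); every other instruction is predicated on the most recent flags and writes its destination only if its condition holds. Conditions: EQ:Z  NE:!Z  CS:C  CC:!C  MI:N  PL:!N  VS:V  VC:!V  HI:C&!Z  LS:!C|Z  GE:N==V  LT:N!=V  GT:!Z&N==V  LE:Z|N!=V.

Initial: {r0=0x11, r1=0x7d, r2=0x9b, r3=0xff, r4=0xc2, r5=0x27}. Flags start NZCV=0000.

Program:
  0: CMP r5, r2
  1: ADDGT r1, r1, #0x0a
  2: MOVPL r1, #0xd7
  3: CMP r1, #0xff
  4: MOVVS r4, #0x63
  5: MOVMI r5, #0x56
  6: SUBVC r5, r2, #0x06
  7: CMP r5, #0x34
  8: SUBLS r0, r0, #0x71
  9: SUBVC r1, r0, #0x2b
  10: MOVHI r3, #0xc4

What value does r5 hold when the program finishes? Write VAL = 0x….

[0] flags=1001 → (cmp)
[1] flags=1001 GT?T → r1=0x87
[2] flags=1001 PL?F → skip
[3] flags=1000 → (cmp)
[4] flags=1000 VS?F → skip
[5] flags=1000 MI?T → r5=0x56
[6] flags=1000 VC?T → r5=0x95
[7] flags=0011 → (cmp)
[8] flags=0011 LS?F → skip
[9] flags=0011 VC?F → skip
[10] flags=0011 HI?T → r3=0xc4

VAL = 0x95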